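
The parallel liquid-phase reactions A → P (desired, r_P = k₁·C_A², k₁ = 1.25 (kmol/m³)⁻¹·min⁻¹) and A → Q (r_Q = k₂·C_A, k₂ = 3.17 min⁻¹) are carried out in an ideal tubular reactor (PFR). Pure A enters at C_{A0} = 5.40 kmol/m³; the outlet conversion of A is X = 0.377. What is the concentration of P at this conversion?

C_A = C_{A0}(1−X) = 3.364 kmol/m³.
Along a PFR/batch, dC_Q/dC_A = −r_Q/(r_P+r_Q) = −k₂/(k₂+k₁·C_A).
Integrating from C_{A0} to C_A: C_Q = (3.17/1.25)·ln[(3.17+1.25·5.40)/(3.17+1.25·3.36)] = 2.536·ln(9.920/7.375) = 0.7517 kmol/m³.
Then C_P = (C_{A0}−C_A) − C_Q = 2.036 − 0.7517 = 1.284 kmol/m³.

1.28 kmol/m³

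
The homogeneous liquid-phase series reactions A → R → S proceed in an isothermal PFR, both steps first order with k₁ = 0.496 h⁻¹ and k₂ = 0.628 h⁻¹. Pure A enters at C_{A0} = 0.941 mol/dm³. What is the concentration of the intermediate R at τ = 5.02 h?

0.142 mol/dm³

Solving the coupled first-order balances gives C_R(τ) = [k₁/(k₂−k₁)]·C_{A0}·(e^(−k₁τ) − e^(−k₂τ)).
e^(−k₁τ) = e^(−0.496×5.02) = e^(−2.490) = 0.08292; e^(−k₂τ) = e^(−3.153) = 0.04274.
C_R = 0.496×0.941/(0.628−0.496) × (0.08292−0.04274) = 3.536×0.04017 = 0.1421 mol/dm³.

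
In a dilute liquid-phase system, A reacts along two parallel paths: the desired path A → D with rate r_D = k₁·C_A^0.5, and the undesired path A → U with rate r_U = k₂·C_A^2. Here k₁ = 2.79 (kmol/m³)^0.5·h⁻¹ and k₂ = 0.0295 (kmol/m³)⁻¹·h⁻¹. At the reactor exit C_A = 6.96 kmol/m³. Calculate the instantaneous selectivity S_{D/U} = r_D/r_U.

5.15

S_{D/U} = r_D/r_U = (k₁·C_A^0.5)/(k₂·C_A^2) = (k₁/k₂)·C_A^-1.5.
= (2.79×6.960^0.5) / (0.0295×6.960^2) = 7.361/1.429 = 5.15.
The undesired path is higher order in A, so low C_A (CSTR or dilute feed) favours D.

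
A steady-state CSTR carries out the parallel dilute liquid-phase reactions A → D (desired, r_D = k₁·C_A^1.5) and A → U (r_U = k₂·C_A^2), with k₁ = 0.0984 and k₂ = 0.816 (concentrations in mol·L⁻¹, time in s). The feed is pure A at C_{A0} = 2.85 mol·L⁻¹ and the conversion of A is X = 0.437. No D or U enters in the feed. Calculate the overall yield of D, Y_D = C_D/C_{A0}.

0.0380

Exit C_A = C_{A0}(1−X) = 2.85×0.563 = 1.605 mol·L⁻¹.
In a CSTR the entire volume is at exit conditions, so r_D = 0.0984×1.605^1.5 = 0.2000 and r_U = 0.816×1.605^2 = 2.101.
Fraction of consumed A going to D: r_D/(r_D+r_U) = 0.08692.
C_D = 0.08692·C_{A0}·X = 0.08692×2.85×0.437 = 0.108 mol·L⁻¹; Y_D = C_D/C_{A0} = 0.0380.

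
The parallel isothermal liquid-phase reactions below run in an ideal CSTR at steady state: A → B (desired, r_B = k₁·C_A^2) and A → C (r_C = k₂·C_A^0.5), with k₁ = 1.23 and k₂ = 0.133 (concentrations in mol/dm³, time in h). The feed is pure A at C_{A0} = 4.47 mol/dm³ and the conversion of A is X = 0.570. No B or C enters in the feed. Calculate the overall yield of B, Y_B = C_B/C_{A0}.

0.548

Exit C_A = C_{A0}(1−X) = 4.47×0.430 = 1.922 mol/dm³.
Rates in a CSTR are evaluated at the outlet concentration: r_B = 1.23×1.922^2 = 4.544, r_C = 0.133×1.922^0.5 = 0.1844.
Fraction of consumed A going to B: r_B/(r_B+r_C) = 0.9610.
C_B = 0.9610·C_{A0}·X = 0.9610×4.47×0.570 = 2.45 mol/dm³; Y_B = C_B/C_{A0} = 0.548.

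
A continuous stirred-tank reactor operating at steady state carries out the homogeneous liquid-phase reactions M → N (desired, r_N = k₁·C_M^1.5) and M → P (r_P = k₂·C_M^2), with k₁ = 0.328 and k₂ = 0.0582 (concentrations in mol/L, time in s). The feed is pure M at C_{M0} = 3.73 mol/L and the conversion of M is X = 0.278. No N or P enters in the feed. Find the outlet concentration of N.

Exit C_M = C_{M0}(1−X) = 3.73×0.722 = 2.693 mol/L.
Rates in a CSTR are evaluated at the outlet concentration: r_N = 0.328×2.693^1.5 = 1.450, r_P = 0.0582×2.693^2 = 0.4221.
Fraction of consumed M going to N: r_N/(r_N+r_P) = 0.7745.
C_N = 0.7745·C_{M0}·X = 0.7745×3.73×0.278 = 0.803 mol/L.

0.803 mol/L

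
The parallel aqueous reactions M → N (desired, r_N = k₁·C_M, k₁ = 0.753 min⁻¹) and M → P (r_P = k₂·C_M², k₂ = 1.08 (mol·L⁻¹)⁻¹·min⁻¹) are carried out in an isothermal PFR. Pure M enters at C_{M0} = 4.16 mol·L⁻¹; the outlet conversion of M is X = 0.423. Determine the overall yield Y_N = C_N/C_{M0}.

0.0754

C_M = C_{M0}(1−X) = 2.400 mol·L⁻¹.
Along a PFR/batch, dC_N/dC_M = −r_N/(r_N+r_P) = −k₁/(k₁+k₂·C_M).
Integrating from C_{M0} to C_M: C_N = (0.753/1.08)·ln[(0.753+1.08·4.16)/(0.753+1.08·2.40)] = 0.6972·ln(5.246/3.345) = 0.3137 mol·L⁻¹.
Y_N = C_N/C_{M0} = 0.3137/4.16 = 0.0754.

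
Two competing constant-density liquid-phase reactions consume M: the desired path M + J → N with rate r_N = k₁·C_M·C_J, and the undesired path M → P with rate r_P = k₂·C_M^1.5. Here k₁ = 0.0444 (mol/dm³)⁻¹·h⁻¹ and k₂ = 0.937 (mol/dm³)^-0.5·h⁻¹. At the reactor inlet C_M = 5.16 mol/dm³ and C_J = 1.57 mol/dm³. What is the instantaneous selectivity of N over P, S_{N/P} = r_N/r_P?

S_{N/P} = r_N/r_P = (k₁·C_M·C_J)/(k₂·C_M^1.5) = (k₁/k₂)·C_M^-0.5·C_J.
= (0.0444×5.160×1.570) / (0.937×5.160^1.5) = 0.3597/10.98 = 0.0328.

0.0328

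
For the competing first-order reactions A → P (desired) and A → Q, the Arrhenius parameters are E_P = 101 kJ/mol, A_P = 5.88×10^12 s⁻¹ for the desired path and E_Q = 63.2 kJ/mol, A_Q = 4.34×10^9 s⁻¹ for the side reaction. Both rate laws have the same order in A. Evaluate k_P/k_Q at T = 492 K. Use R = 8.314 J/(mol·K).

k_P/k_Q = (A_P/A_Q)·exp[−(E_P−E_Q)/(RT)] = (A_P/A_Q)·exp[(E_Q−E_P)/(RT)].
(E_Q−E_P)/(RT) = (63.2−101)×10³/(8.314×492) = -37800/4090 = -9.241.
k_P/k_Q = (5.88×10^12/4.34×10^9)·exp(-9.241) = 1355 × 9.699×10^-5 = 0.131.
Since E_P > E_Q, raising the temperature improves selectivity toward P.

0.131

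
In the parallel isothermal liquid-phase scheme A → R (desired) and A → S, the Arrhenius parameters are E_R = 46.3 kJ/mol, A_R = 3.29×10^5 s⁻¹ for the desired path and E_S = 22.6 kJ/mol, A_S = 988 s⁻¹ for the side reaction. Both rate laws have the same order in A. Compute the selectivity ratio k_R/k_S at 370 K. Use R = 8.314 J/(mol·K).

k_R/k_S = (A_R/A_S)·exp[−(E_R−E_S)/(RT)] = (A_R/A_S)·exp[(E_S−E_R)/(RT)].
(E_S−E_R)/(RT) = (22.6−46.3)×10³/(8.314×370) = -23700/3076 = -7.704.
k_R/k_S = (3.29×10^5/988)·exp(-7.704) = 333.0 × 4.509×10^-4 = 0.150.

0.150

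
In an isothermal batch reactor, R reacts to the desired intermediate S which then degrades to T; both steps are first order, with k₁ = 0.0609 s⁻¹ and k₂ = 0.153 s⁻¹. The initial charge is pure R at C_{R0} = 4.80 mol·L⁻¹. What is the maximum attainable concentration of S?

At the optimum, C_{S,max}/C_{R0} = (k₁/k₂)^[k₂/(k₂−k₁)].
= (0.0609/0.153)^(0.153/(0.153−0.0609)) = (0.3980)^(1.661) = 0.2165.
C_{S,max} = 0.2165×4.80 = 1.04 mol·L⁻¹.

1.04 mol·L⁻¹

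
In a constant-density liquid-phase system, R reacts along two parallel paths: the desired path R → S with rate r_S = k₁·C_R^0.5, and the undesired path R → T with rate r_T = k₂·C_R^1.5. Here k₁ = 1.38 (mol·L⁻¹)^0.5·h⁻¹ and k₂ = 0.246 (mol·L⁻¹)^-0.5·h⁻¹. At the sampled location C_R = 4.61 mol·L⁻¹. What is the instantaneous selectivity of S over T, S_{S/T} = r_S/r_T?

1.22

S_{S/T} = r_S/r_T = (k₁·C_R^0.5)/(k₂·C_R^1.5) = (k₁/k₂)·C_R⁻¹.
= (1.38×4.610^0.5) / (0.246×4.610^1.5) = 2.963/2.435 = 1.22.
The undesired path is higher order in R, so low C_R (CSTR or dilute feed) favours S.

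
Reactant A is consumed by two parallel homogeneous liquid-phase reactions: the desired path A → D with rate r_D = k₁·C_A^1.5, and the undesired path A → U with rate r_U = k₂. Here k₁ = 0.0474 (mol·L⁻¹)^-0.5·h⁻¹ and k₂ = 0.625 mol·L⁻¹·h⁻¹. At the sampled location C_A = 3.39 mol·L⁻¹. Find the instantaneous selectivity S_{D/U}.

0.473

S_{D/U} = r_D/r_U = (k₁·C_A^1.5)/(k₂) = (k₁/k₂)·C_A^1.5.
= (0.0474×3.390^1.5) / (0.625) = 0.2959/0.6250 = 0.473.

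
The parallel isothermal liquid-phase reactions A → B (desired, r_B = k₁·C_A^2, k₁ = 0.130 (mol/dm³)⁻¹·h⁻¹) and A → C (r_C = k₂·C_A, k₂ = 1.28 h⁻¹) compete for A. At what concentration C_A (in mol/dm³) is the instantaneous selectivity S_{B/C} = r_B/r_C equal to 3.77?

37.1 mol/dm³

S_{B/C} = (k₁/k₂)·C_A ⇒ C_A = S·k₂/k₁.
= 3.77×1.28/0.130 = 37.1 mol/dm³.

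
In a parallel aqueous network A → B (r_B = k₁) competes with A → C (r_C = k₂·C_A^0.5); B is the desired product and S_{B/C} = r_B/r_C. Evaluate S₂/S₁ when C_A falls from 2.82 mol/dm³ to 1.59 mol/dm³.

S_{B/C} = (k₁/k₂)·C_A^-0.5, so S₂/S₁ = (C_{A,2}/C_{A,1})^-0.5.
= (1.59/2.82)^(-0.5) = (0.5638)^(-0.5) = 1.33.
Selectivity toward B rises as C_A falls — low-concentration operation is favoured.

1.33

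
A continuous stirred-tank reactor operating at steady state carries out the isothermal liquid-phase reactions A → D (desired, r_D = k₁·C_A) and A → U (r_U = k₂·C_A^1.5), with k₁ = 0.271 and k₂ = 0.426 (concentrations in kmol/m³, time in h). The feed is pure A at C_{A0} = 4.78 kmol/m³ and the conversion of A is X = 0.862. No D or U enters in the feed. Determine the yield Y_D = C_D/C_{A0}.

Exit C_A = C_{A0}(1−X) = 4.78×0.138 = 0.6596 kmol/m³.
Rates in a CSTR are evaluated at the outlet concentration: r_D = 0.271×0.6596 = 0.1788, r_U = 0.426×0.6596^1.5 = 0.2282.
Fraction of consumed A going to D: r_D/(r_D+r_U) = 0.4392.
C_D = 0.4392·C_{A0}·X = 0.4392×4.78×0.862 = 1.81 kmol/m³; Y_D = C_D/C_{A0} = 0.379.

0.379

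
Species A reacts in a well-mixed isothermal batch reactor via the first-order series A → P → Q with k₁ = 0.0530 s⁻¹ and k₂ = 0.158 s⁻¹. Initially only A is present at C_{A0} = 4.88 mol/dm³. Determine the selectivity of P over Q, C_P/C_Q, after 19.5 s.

The intermediate concentration in a first-order A→B→C sequence is C_P = k₁C_{A0}(e^(−k₁t) − e^(−k₂t))/(k₂−k₁).
e^(−k₁t) = e^(−0.0530×19.5) = e^(−1.033) = 0.3558; e^(−k₂t) = e^(−3.081) = 0.04591.
C_P = 0.0530×4.88/(0.158−0.0530) × (0.3558−0.04591) = 2.463×0.3098 = 0.7632 mol/dm³.
C_A = C_{A0}e^(−k₁t) = 1.736 mol/dm³, so C_Q = C_{A0}−C_A−C_P = 2.381 mol/dm³; C_P/C_Q = 0.321.

0.321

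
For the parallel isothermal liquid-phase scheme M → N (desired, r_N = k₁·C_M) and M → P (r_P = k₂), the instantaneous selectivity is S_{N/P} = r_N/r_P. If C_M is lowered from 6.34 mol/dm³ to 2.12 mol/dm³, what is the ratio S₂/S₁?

0.334

S_{N/P} = (k₁/k₂)·C_M, so S₂/S₁ = (C_{M,2}/C_{M,1}).
= 2.12/6.34 = 0.334.
Selectivity toward N falls as C_M falls — high-concentration operation is favoured.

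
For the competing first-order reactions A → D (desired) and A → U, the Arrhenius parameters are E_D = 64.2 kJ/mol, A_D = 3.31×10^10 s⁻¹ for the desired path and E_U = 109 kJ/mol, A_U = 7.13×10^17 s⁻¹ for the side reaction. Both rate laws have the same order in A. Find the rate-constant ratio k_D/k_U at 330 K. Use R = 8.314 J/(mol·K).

Since both paths have the same order in A, the concentration cancels and S_{D/U} = k_D/k_U = (A_D/A_U)·exp[(E_U−E_D)/(RT)].
(E_U−E_D)/(RT) = (109−64.2)×10³/(8.314×330) = 44800/2744 = 16.33.
k_D/k_U = (3.31×10^10/7.13×10^17)·exp(16.33) = 4.642×10^-8 × 1.235×10^7 = 0.573.

0.573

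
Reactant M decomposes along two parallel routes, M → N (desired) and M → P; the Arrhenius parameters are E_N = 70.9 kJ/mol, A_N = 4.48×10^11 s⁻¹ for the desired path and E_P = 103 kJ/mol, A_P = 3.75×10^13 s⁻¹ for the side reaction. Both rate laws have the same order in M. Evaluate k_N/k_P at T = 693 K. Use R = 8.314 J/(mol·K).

With equal orders, S_{N/P} = k_N/k_P = (A_N/A_P)·exp[(E_P−E_N)/(RT)].
(E_P−E_N)/(RT) = (103−70.9)×10³/(8.314×693) = 32100/5762 = 5.571.
k_N/k_P = (4.48×10^11/3.75×10^13)·exp(5.571) = 0.01195 × 262.8 = 3.14.
Since E_N < E_P, lowering the temperature improves selectivity toward N.

3.14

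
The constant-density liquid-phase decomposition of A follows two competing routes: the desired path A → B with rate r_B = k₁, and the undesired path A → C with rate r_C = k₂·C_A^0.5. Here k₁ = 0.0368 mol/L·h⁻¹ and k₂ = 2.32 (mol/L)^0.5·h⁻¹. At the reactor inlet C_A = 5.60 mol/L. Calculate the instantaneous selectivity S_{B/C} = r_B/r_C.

0.00670

S_{B/C} = r_B/r_C = (k₁)/(k₂·C_A^0.5) = (k₁/k₂)·C_A^-0.5.
= (0.0368) / (2.32×5.600^0.5) = 0.03680/5.490 = 0.00670.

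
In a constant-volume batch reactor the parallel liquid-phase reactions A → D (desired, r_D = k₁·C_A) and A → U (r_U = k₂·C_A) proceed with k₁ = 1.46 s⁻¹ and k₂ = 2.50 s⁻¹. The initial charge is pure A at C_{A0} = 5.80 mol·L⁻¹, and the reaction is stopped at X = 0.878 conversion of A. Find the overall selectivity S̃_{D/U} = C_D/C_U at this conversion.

C_A = C_{A0}(1−X) = 0.7076 mol·L⁻¹.
Both paths are first order in A, so the instantaneous fraction to D is constant: dC_D/d(−C_A) = k₁/(k₁+k₂) = 0.3687.
C_D = 0.3687·(C_{A0}−C_A) = 0.3687×5.092 = 1.88 mol·L⁻¹.
C_U = (C_{A0}−C_A)−C_D = 3.215 mol·L⁻¹; S̃_{D/U} = 1.878/3.215 = 0.584.

0.584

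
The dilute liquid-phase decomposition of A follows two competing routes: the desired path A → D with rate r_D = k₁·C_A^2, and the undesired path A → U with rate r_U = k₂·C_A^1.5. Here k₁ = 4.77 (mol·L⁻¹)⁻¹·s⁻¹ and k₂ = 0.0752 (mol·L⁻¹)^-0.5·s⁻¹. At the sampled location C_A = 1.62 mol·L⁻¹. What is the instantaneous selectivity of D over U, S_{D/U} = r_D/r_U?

S_{D/U} = r_D/r_U = (k₁·C_A^2)/(k₂·C_A^1.5) = (k₁/k₂)·C_A^0.5.
= (4.77×1.620^2) / (0.0752×1.620^1.5) = 12.52/0.1551 = 80.7.
Since the desired path is higher order in A, keeping C_A high (PFR or concentrated feed) favours D.

80.7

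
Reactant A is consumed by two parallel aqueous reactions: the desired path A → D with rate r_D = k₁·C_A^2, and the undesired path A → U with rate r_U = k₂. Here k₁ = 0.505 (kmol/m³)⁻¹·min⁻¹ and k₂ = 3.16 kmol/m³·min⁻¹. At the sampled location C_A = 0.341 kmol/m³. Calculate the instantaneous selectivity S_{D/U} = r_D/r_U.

0.0186

S_{D/U} = r_D/r_U = (k₁·C_A^2)/(k₂) = (k₁/k₂)·C_A^2.
= (0.505×0.3410^2) / (3.16) = 0.05872/3.160 = 0.0186.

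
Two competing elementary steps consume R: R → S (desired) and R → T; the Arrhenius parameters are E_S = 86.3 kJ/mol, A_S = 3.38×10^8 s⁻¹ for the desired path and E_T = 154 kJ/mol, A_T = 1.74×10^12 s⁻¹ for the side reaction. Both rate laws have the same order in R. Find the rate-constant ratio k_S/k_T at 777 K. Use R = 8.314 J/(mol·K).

Since both paths have the same order in R, the concentration cancels and S_{S/T} = k_S/k_T = (A_S/A_T)·exp[(E_T−E_S)/(RT)].
(E_T−E_S)/(RT) = (154−86.3)×10³/(8.314×777) = 67700/6460 = 10.48.
k_S/k_T = (3.38×10^8/1.74×10^12)·exp(10.48) = 1.943×10^-4 × 35593 = 6.91.

6.91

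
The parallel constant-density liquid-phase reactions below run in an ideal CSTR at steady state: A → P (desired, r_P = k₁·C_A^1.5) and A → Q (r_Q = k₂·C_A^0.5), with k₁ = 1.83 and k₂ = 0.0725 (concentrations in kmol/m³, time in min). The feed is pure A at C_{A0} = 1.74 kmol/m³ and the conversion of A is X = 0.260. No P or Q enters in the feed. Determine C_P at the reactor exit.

Exit C_A = C_{A0}(1−X) = 1.74×0.740 = 1.288 kmol/m³.
Rates in a CSTR are evaluated at the outlet concentration: r_P = 1.83×1.288^1.5 = 2.674, r_Q = 0.0725×1.288^0.5 = 0.08227.
Fraction of consumed A going to P: r_P/(r_P+r_Q) = 0.9701.
C_P = 0.9701·C_{A0}·X = 0.9701×1.74×0.260 = 0.439 kmol/m³.

0.439 kmol/m³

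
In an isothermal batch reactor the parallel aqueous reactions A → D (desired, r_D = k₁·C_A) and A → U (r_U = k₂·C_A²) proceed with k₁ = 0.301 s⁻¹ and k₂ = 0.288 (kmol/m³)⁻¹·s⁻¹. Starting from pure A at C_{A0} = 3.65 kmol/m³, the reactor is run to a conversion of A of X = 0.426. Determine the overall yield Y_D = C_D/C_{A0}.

0.115

C_A = C_{A0}(1−X) = 2.095 kmol/m³.
Along a PFR/batch, dC_D/dC_A = −r_D/(r_D+r_U) = −k₁/(k₁+k₂·C_A).
Integrating from C_{A0} to C_A: C_D = (0.301/0.288)·ln[(0.301+0.288·3.65)/(0.301+0.288·2.10)] = 1.045·ln(1.352/0.9044) = 0.4204 kmol/m³.
Y_D = C_D/C_{A0} = 0.4204/3.65 = 0.115.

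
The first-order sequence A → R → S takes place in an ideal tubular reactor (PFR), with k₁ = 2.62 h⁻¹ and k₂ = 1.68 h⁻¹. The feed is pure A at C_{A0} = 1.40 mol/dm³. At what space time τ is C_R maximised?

0.473 h

Setting dC_R/dτ = 0 gives τ_opt = ln(k₂/k₁)/(k₂−k₁).
= ln(1.68/2.62)/(1.68−2.62) = ln(0.6412)/-0.9400 = -0.4444/-0.9400 = 0.473 h.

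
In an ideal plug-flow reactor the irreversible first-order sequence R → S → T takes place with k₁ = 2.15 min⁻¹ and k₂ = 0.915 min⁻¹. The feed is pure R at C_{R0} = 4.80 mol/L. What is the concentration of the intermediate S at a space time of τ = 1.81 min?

The intermediate concentration in a first-order A→B→C sequence is C_S = k₁C_{R0}(e^(−k₁τ) − e^(−k₂τ))/(k₂−k₁).
e^(−k₁τ) = e^(−2.15×1.81) = e^(−3.891) = 0.02041; e^(−k₂τ) = e^(−1.656) = 0.1909.
C_S = 2.15×4.80/(0.915−2.15) × (0.02041−0.1909) = (-8.356)×(-0.1705) = 1.424 mol/L.

1.42 mol/L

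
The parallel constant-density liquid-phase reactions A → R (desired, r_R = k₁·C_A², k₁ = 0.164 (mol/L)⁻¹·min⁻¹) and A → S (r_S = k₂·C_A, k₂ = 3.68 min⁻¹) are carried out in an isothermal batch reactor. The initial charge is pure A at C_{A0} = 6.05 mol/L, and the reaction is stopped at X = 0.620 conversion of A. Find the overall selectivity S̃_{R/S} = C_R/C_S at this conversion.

0.184

C_A = C_{A0}(1−X) = 2.299 mol/L.
Along a PFR/batch, dC_S/dC_A = −r_S/(r_R+r_S) = −k₂/(k₂+k₁·C_A).
Integrating from C_{A0} to C_A: C_S = (3.68/0.164)·ln[(3.68+0.164·6.05)/(3.68+0.164·2.30)] = 22.44·ln(4.672/4.057) = 3.168 mol/L.
Then C_R = (C_{A0}−C_A) − C_S = 3.751 − 3.168 = 0.5831 mol/L.
S̃_{R/S} = C_R/C_S = 0.5831/3.168 = 0.184.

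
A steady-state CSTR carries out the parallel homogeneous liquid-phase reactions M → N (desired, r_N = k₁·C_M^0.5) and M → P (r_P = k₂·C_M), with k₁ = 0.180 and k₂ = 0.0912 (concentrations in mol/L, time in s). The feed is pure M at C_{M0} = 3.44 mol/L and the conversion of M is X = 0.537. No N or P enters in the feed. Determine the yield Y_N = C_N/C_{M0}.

0.328

Exit C_M = C_{M0}(1−X) = 3.44×0.463 = 1.593 mol/L.
In a CSTR the entire volume is at exit conditions, so r_N = 0.180×1.593^0.5 = 0.2272 and r_P = 0.0912×1.593 = 0.1453.
Fraction of consumed M going to N: r_N/(r_N+r_P) = 0.6100.
C_N = 0.6100·C_{M0}·X = 0.6100×3.44×0.537 = 1.13 mol/L; Y_N = C_N/C_{M0} = 0.328.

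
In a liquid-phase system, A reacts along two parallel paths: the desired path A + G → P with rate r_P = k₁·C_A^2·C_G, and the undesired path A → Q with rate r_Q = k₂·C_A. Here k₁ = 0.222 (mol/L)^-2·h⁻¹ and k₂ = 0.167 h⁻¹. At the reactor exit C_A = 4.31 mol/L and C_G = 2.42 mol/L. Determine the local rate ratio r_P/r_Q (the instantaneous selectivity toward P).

S_{P/Q} = r_P/r_Q = (k₁·C_A^2·C_G)/(k₂·C_A) = (k₁/k₂)·C_A·C_G.
= (0.222×4.310^2×2.420) / (0.167×4.310) = 9.980/0.7198 = 13.9.
Since the desired path is higher order in A, keeping C_A high (PFR or concentrated feed) favours P.

13.9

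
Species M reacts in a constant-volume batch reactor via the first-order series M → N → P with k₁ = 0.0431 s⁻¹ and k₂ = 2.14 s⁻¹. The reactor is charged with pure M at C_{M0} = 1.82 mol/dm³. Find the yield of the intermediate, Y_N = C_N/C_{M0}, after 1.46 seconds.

0.0184

For first-order series with pure M initially, C_N(t) = k₁C_{M0}/(k₂−k₁)·(e^(−k₁t) − e^(−k₂t)).
e^(−k₁t) = e^(−0.0431×1.46) = e^(−0.06293) = 0.9390; e^(−k₂t) = e^(−3.124) = 0.04396.
C_N = 0.0431×1.82/(2.14−0.0431) × (0.9390−0.04396) = 0.03741×0.8950 = 0.03348 mol/dm³.
Y_N = C_N/C_{M0} = 0.03348/1.82 = 0.0184.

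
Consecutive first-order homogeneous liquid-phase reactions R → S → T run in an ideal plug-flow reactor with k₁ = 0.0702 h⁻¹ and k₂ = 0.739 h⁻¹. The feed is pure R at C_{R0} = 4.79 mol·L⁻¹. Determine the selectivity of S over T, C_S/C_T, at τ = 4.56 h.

The intermediate concentration in a first-order A→B→C sequence is C_S = k₁C_{R0}(e^(−k₁τ) − e^(−k₂τ))/(k₂−k₁).
e^(−k₁τ) = e^(−0.0702×4.56) = e^(−0.3201) = 0.7261; e^(−k₂τ) = e^(−3.370) = 0.03440.
C_S = 0.0702×4.79/(0.739−0.0702) × (0.7261−0.03440) = 0.5028×0.6917 = 0.3478 mol·L⁻¹.
C_R = C_{R0}e^(−k₁τ) = 3.478 mol·L⁻¹, so C_T = C_{R0}−C_R−C_S = 0.9644 mol·L⁻¹; C_S/C_T = 0.361.

0.361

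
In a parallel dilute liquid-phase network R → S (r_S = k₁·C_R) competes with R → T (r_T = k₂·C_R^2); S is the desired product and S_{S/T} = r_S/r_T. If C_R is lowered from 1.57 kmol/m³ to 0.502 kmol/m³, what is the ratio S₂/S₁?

3.13

S_{S/T} = (k₁/k₂)·C_R⁻¹, so S₂/S₁ = (C_{R,2}/C_{R,1})⁻¹.
= 1.57/0.502 = 3.13.
Selectivity toward S rises as C_R falls — low-concentration operation is favoured.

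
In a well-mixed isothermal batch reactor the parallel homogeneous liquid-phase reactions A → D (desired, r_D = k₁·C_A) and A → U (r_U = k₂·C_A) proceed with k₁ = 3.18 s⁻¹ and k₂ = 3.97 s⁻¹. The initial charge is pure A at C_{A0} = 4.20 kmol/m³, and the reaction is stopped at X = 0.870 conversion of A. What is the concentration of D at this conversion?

C_A = C_{A0}(1−X) = 0.5460 kmol/m³.
Both paths are first order in A, so the instantaneous fraction to D is constant: dC_D/d(−C_A) = k₁/(k₁+k₂) = 0.4448.
C_D = 0.4448·(C_{A0}−C_A) = 0.4448×3.654 = 1.63 kmol/m³.

1.63 kmol/m³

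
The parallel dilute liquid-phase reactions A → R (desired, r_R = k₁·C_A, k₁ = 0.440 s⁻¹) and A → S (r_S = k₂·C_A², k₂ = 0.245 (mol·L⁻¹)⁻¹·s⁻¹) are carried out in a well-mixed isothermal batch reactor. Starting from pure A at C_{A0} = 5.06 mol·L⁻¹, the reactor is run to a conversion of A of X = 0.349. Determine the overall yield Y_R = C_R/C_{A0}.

0.106

C_A = C_{A0}(1−X) = 3.294 mol·L⁻¹.
Along a PFR/batch, dC_R/dC_A = −r_R/(r_R+r_S) = −k₁/(k₁+k₂·C_A).
Integrating from C_{A0} to C_A: C_R = (0.440/0.245)·ln[(0.440+0.245·5.06)/(0.440+0.245·3.29)] = 1.796·ln(1.680/1.247) = 0.5349 mol·L⁻¹.
Y_R = C_R/C_{A0} = 0.5349/5.06 = 0.106.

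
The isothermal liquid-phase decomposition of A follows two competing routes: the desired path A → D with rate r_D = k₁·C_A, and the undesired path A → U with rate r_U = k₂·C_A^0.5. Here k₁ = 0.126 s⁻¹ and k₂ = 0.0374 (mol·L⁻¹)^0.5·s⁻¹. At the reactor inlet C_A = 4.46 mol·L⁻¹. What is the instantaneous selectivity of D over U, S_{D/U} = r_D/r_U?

S_{D/U} = r_D/r_U = (k₁·C_A)/(k₂·C_A^0.5) = (k₁/k₂)·C_A^0.5.
= (0.126×4.460) / (0.0374×4.460^0.5) = 0.5620/0.07898 = 7.11.
Since the desired path is higher order in A, keeping C_A high (PFR or concentrated feed) favours D.

7.11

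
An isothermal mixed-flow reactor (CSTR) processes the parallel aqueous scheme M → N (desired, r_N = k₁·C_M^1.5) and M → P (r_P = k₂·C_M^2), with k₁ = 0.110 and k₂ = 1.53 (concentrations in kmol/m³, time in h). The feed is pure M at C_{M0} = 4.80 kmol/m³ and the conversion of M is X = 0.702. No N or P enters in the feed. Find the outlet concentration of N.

Exit C_M = C_{M0}(1−X) = 4.80×0.298 = 1.430 kmol/m³.
In a CSTR the entire volume is at exit conditions, so r_N = 0.110×1.430^1.5 = 0.1882 and r_P = 1.53×1.430^2 = 3.130.
Fraction of consumed M going to N: r_N/(r_N+r_P) = 0.05670.
C_N = 0.05670·C_{M0}·X = 0.05670×4.80×0.702 = 0.191 kmol/m³.

0.191 kmol/m³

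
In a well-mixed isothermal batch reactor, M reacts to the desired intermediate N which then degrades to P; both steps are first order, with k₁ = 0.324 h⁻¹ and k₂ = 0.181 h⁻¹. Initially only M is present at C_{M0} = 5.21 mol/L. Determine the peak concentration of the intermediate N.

2.49 mol/L

At the optimum, C_{N,max}/C_{M0} = (k₁/k₂)^[k₂/(k₂−k₁)].
= (0.324/0.181)^(0.181/(0.181−0.324)) = (1.790)^(-1.266) = 0.4786.
C_{N,max} = 0.4786×5.21 = 2.49 mol/L.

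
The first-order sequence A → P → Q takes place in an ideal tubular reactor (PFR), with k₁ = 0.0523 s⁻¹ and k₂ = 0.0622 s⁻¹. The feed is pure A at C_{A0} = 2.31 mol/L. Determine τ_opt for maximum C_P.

The intermediate peaks when r₁ = r₂, i.e. k₁e^(−k₁τ) = k₂e^(−k₂τ), giving τ_opt = ln(k₂/k₁)/(k₂−k₁).
= ln(0.0622/0.0523)/(0.0622−0.0523) = ln(1.189)/0.009900 = 0.1734/0.009900 = 17.5 s.

17.5 s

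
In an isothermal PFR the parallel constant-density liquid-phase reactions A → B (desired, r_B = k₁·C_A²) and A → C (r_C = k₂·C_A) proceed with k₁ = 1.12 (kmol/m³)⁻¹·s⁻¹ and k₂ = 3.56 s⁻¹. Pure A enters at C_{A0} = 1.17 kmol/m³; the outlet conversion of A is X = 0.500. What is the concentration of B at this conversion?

0.126 kmol/m³

C_A = C_{A0}(1−X) = 0.5850 kmol/m³.
Along a PFR/batch, dC_C/dC_A = −r_C/(r_B+r_C) = −k₂/(k₂+k₁·C_A).
Integrating from C_{A0} to C_A: C_C = (3.56/1.12)·ln[(3.56+1.12·1.17)/(3.56+1.12·0.585)] = 3.179·ln(4.870/4.215) = 0.4592 kmol/m³.
Then C_B = (C_{A0}−C_A) − C_C = 0.5850 − 0.4592 = 0.1258 kmol/m³.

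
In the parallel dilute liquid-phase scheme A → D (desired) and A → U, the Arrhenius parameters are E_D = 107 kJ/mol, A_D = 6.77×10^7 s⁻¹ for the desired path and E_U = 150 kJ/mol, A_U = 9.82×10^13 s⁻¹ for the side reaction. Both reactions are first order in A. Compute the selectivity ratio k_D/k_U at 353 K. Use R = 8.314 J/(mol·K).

1.59

Since both paths have the same order in A, the concentration cancels and S_{D/U} = k_D/k_U = (A_D/A_U)·exp[(E_U−E_D)/(RT)].
(E_U−E_D)/(RT) = (150−107)×10³/(8.314×353) = 43000/2935 = 14.65.
k_D/k_U = (6.77×10^7/9.82×10^13)·exp(14.65) = 6.894×10^-7 × 2.307×10^6 = 1.59.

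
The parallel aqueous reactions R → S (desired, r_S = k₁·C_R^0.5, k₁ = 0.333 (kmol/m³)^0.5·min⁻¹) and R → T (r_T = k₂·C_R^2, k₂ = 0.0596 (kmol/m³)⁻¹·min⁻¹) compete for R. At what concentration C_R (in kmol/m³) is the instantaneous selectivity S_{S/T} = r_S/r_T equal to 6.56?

0.899 kmol/m³

S_{S/T} = (k₁/k₂)·C_R^-1.5 ⇒ C_R = (S·k₂/k₁)^(1/(-1.5)).
= (6.56×0.0596/0.333)^(-0.6667) = (1.174)^(-0.6667) = 0.899 kmol/m³.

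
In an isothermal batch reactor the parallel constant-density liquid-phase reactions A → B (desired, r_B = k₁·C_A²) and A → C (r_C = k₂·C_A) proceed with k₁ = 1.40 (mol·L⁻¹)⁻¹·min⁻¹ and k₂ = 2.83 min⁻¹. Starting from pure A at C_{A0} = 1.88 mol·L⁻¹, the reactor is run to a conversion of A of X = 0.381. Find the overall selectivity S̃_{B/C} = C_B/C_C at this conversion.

0.747

C_A = C_{A0}(1−X) = 1.164 mol·L⁻¹.
Along a PFR/batch, dC_C/dC_A = −r_C/(r_B+r_C) = −k₂/(k₂+k₁·C_A).
Integrating from C_{A0} to C_A: C_C = (2.83/1.40)·ln[(2.83+1.40·1.88)/(2.83+1.40·1.16)] = 2.021·ln(5.462/4.459) = 0.4100 mol·L⁻¹.
Then C_B = (C_{A0}−C_A) − C_C = 0.7163 − 0.4100 = 0.3062 mol·L⁻¹.
S̃_{B/C} = C_B/C_C = 0.3062/0.4100 = 0.747.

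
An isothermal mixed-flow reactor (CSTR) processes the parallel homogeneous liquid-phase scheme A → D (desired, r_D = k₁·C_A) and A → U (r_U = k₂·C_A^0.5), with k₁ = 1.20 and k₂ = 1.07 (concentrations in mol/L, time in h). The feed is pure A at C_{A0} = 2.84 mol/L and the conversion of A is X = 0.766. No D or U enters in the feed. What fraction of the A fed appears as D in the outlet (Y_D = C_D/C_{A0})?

0.366

Exit C_A = C_{A0}(1−X) = 2.84×0.234 = 0.6646 mol/L.
In a CSTR the entire volume is at exit conditions, so r_D = 1.20×0.6646 = 0.7975 and r_U = 1.07×0.6646^0.5 = 0.8723.
Fraction of consumed A going to D: r_D/(r_D+r_U) = 0.4776.
C_D = 0.4776·C_{A0}·X = 0.4776×2.84×0.766 = 1.04 mol/L; Y_D = C_D/C_{A0} = 0.366.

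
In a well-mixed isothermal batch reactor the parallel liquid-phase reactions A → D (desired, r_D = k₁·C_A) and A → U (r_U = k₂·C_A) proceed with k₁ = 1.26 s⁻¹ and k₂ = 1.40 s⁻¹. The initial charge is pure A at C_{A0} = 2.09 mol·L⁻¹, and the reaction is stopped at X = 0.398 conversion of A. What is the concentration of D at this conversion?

0.394 mol·L⁻¹

C_A = C_{A0}(1−X) = 1.258 mol·L⁻¹.
Both paths are first order in A, so the instantaneous fraction to D is constant: dC_D/d(−C_A) = k₁/(k₁+k₂) = 0.4737.
C_D = 0.4737·(C_{A0}−C_A) = 0.4737×0.8318 = 0.394 mol·L⁻¹.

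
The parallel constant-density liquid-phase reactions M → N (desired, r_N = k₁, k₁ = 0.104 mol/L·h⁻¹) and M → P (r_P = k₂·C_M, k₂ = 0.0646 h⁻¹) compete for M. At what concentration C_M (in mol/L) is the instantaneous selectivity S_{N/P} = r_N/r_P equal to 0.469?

S_{N/P} = (k₁/k₂)·C_M⁻¹ ⇒ C_M = (S·k₂/k₁)^(-1).
= (0.469×0.0646/0.104)^(-1) = (0.2913)^(-1) = 3.43 mol/L.

3.43 mol/L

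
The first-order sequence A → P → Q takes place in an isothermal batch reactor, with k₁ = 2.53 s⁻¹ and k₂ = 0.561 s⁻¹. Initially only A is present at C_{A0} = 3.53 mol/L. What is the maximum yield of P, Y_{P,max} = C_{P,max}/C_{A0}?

0.651

At the optimum, C_{P,max}/C_{A0} = (k₁/k₂)^[k₂/(k₂−k₁)].
= (2.53/0.561)^(0.561/(0.561−2.53)) = (4.510)^(-0.2849) = 0.6511.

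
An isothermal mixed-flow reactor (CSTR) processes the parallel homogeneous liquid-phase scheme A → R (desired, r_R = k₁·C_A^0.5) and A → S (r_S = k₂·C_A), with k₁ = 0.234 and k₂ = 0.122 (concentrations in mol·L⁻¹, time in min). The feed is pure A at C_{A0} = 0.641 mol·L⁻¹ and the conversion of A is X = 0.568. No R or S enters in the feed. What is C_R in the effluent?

Exit C_A = C_{A0}(1−X) = 0.641×0.432 = 0.2769 mol·L⁻¹.
A CSTR operates uniformly at the exit composition, giving r_R = 0.1231 and r_S = 0.03378 (each k·C_A^n at C_A = 0.2769).
Fraction of consumed A going to R: r_R/(r_R+r_S) = 0.7847.
C_R = 0.7847·C_{A0}·X = 0.7847×0.641×0.568 = 0.286 mol·L⁻¹.

0.286 mol·L⁻¹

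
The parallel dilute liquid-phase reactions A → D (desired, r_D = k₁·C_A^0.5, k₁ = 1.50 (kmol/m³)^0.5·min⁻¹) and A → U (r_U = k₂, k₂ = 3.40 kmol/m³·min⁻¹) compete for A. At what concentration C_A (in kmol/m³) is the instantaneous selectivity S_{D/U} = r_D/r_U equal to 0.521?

1.39 kmol/m³

S_{D/U} = (k₁/k₂)·C_A^0.5 ⇒ C_A = (S·k₂/k₁)^(2).
= (0.521×3.40/1.50)^(2) = (1.181)^(2) = 1.39 kmol/m³.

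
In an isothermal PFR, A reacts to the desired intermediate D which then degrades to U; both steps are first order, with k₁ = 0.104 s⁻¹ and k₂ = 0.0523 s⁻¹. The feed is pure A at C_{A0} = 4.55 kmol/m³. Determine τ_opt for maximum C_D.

For first-order series the maximum of C_D occurs at τ_opt = ln(k₂/k₁)/(k₂−k₁).
= ln(0.0523/0.104)/(0.0523−0.104) = ln(0.5029)/-0.05170 = -0.6874/-0.05170 = 13.3 s.

13.3 s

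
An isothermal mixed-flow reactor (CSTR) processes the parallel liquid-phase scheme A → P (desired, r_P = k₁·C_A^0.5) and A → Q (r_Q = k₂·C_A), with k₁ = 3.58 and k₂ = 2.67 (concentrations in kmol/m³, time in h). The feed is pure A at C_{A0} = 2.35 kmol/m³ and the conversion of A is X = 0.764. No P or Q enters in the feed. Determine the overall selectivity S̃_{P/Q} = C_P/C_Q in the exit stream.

Exit C_A = C_{A0}(1−X) = 2.35×0.236 = 0.5546 kmol/m³.
Rates in a CSTR are evaluated at the outlet concentration: r_P = 3.58×0.5546^0.5 = 2.666, r_Q = 2.67×0.5546 = 1.481.
Overall selectivity = C_P/C_Q = r_Pτ/(r_Qτ) = r_P/r_Q = 1.80.

1.80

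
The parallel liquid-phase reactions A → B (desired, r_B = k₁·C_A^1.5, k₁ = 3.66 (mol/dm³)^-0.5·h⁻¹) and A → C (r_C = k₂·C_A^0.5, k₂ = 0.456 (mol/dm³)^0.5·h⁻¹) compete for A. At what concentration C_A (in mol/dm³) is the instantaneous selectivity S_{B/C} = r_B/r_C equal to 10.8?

S_{B/C} = (k₁/k₂)·C_A ⇒ C_A = S·k₂/k₁.
= 10.8×0.456/3.66 = 1.35 mol/dm³.

1.35 mol/dm³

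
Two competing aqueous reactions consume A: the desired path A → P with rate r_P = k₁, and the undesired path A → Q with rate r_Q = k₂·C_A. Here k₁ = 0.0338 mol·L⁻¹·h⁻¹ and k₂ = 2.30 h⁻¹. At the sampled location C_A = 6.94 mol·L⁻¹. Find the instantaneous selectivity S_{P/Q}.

0.00212

S_{P/Q} = r_P/r_Q = (k₁)/(k₂·C_A) = (k₁/k₂)·C_A⁻¹.
= (0.0338) / (2.30×6.940) = 0.03380/15.96 = 0.00212.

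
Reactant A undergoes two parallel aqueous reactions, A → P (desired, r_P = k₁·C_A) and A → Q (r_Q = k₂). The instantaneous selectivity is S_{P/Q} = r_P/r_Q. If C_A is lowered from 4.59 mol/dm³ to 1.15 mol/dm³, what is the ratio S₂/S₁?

S_{P/Q} = (k₁/k₂)·C_A, so S₂/S₁ = (C_{A,2}/C_{A,1}).
= 1.15/4.59 = 0.251.

0.251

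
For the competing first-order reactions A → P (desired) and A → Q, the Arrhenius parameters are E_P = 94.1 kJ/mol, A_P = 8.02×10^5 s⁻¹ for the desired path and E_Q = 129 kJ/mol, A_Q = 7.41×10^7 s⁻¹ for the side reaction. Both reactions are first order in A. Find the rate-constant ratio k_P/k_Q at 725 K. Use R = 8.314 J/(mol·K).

With equal orders, S_{P/Q} = k_P/k_Q = (A_P/A_Q)·exp[(E_Q−E_P)/(RT)].
(E_Q−E_P)/(RT) = (129−94.1)×10³/(8.314×725) = 34900/6028 = 5.790.
k_P/k_Q = (8.02×10^5/7.41×10^7)·exp(5.790) = 0.01082 × 327.0 = 3.54.

3.54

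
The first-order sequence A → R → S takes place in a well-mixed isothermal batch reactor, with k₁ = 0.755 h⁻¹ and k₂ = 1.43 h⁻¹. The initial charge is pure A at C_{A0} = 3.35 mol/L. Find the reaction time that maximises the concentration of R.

Setting dC_R/dt = 0 gives t_opt = ln(k₂/k₁)/(k₂−k₁).
= ln(1.43/0.755)/(1.43−0.755) = ln(1.894)/0.6750 = 0.6387/0.6750 = 0.946 h.

0.946 h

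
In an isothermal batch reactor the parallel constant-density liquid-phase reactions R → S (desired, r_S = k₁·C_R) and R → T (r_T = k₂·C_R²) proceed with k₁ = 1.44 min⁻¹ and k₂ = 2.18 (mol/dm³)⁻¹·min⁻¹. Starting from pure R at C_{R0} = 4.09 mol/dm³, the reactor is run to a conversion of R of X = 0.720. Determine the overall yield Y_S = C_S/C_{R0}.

C_R = C_{R0}(1−X) = 1.145 mol/dm³.
Along a PFR/batch, dC_S/dC_R = −r_S/(r_S+r_T) = −k₁/(k₁+k₂·C_R).
Integrating from C_{R0} to C_R: C_S = (1.44/2.18)·ln[(1.44+2.18·4.09)/(1.44+2.18·1.15)] = 0.6606·ln(10.36/3.937) = 0.6389 mol/dm³.
Y_S = C_S/C_{R0} = 0.6389/4.09 = 0.156.

0.156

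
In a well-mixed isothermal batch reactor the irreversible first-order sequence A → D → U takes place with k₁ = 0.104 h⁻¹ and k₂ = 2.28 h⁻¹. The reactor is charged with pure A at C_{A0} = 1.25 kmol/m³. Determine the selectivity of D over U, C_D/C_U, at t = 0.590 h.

1.20

Solving the coupled first-order balances gives C_D(t) = [k₁/(k₂−k₁)]·C_{A0}·(e^(−k₁t) − e^(−k₂t)).
e^(−k₁t) = e^(−0.104×0.590) = e^(−0.06136) = 0.9405; e^(−k₂t) = e^(−1.345) = 0.2605.
C_D = 0.104×1.25/(2.28−0.104) × (0.9405−0.2605) = 0.05974×0.6800 = 0.04062 kmol/m³.
C_A = C_{A0}e^(−k₁t) = 1.176 kmol/m³, so C_U = C_{A0}−C_A−C_D = 0.03377 kmol/m³; C_D/C_U = 1.20.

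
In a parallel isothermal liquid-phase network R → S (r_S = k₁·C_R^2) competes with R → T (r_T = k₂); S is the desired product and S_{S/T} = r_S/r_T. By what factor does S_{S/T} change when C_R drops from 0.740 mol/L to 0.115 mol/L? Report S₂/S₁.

0.0242

S_{S/T} = (k₁/k₂)·C_R^2, so S₂/S₁ = (C_{R,2}/C_{R,1})^2.
= (0.115/0.740)^2 = (0.1554)^2 = 0.0242.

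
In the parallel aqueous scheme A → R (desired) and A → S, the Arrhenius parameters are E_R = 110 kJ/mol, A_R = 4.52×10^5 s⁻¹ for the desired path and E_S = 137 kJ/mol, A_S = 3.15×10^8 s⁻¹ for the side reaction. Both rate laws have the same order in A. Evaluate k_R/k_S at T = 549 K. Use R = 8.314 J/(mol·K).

0.532

Since both paths have the same order in A, the concentration cancels and S_{R/S} = k_R/k_S = (A_R/A_S)·exp[(E_S−E_R)/(RT)].
(E_S−E_R)/(RT) = (137−110)×10³/(8.314×549) = 27000/4564 = 5.915.
k_R/k_S = (4.52×10^5/3.15×10^8)·exp(5.915) = 0.001435 × 370.7 = 0.532.
Since E_R < E_S, lowering the temperature improves selectivity toward R.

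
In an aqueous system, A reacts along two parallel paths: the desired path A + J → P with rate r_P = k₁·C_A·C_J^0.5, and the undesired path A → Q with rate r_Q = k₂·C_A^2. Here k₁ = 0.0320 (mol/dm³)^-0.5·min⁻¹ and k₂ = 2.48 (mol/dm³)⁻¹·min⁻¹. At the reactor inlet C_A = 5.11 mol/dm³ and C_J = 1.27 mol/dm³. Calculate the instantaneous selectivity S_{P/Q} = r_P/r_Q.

S_{P/Q} = r_P/r_Q = (k₁·C_A·C_J^0.5)/(k₂·C_A^2) = (k₁/k₂)·C_A⁻¹·C_J^0.5.
= (0.0320×5.110×1.270^0.5) / (2.48×5.110^2) = 0.1843/64.76 = 0.00285.
The undesired path is higher order in A, so low C_A (CSTR or dilute feed) favours P.

0.00285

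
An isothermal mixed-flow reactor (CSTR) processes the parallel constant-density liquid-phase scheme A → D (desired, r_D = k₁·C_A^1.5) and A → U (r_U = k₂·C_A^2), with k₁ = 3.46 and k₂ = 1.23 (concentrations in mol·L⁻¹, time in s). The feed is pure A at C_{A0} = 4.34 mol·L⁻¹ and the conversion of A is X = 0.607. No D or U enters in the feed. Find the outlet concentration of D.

Exit C_A = C_{A0}(1−X) = 4.34×0.393 = 1.706 mol·L⁻¹.
In a CSTR the entire volume is at exit conditions, so r_D = 3.46×1.706^1.5 = 7.707 and r_U = 1.23×1.706^2 = 3.578.
Fraction of consumed A going to D: r_D/(r_D+r_U) = 0.6829.
C_D = 0.6829·C_{A0}·X = 0.6829×4.34×0.607 = 1.80 mol·L⁻¹.

1.80 mol·L⁻¹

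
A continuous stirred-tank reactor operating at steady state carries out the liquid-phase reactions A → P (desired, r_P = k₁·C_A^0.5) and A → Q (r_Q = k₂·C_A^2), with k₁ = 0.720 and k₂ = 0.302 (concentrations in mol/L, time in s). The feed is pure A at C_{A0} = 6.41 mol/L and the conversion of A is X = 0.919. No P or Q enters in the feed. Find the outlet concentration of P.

Exit C_A = C_{A0}(1−X) = 6.41×0.0810 = 0.5192 mol/L.
A CSTR operates uniformly at the exit composition, giving r_P = 0.5188 and r_Q = 0.08141 (each k·C_A^n at C_A = 0.5192).
Fraction of consumed A going to P: r_P/(r_P+r_Q) = 0.8644.
C_P = 0.8644·C_{A0}·X = 0.8644×6.41×0.919 = 5.09 mol/L.

5.09 mol/L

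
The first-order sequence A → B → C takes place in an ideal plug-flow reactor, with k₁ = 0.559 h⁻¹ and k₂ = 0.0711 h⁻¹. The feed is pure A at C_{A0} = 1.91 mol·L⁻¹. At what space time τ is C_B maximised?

4.23 h

For first-order series the maximum of C_B occurs at τ_opt = ln(k₂/k₁)/(k₂−k₁).
= ln(0.0711/0.559)/(0.0711−0.559) = ln(0.1272)/-0.4879 = -2.062/-0.4879 = 4.23 h.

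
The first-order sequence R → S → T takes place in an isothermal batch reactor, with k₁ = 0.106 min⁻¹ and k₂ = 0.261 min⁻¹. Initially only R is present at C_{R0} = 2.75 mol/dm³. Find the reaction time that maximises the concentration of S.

5.81 min

The intermediate peaks when r₁ = r₂, i.e. k₁e^(−k₁t) = k₂e^(−k₂t), giving t_opt = ln(k₂/k₁)/(k₂−k₁).
= ln(0.261/0.106)/(0.261−0.106) = ln(2.462)/0.1550 = 0.9011/0.1550 = 5.81 min.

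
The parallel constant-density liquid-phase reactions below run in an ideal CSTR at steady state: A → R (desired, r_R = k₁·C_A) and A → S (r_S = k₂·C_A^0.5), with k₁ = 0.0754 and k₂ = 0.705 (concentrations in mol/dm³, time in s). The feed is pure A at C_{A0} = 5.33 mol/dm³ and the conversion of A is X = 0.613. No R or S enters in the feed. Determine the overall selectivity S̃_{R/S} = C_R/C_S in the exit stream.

Exit C_A = C_{A0}(1−X) = 5.33×0.387 = 2.063 mol/dm³.
Rates in a CSTR are evaluated at the outlet concentration: r_R = 0.0754×2.063 = 0.1555, r_S = 0.705×2.063^0.5 = 1.013.
Overall selectivity = C_R/C_S = r_Rτ/(r_Sτ) = r_R/r_S = 0.154.

0.154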